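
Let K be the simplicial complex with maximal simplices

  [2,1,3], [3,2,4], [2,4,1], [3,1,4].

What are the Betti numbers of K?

b_0 = 1, b_1 = 0, b_2 = 1.

We work with the vertex ordering 1 < 2 < 3 < 4. The simplices of K, each written with vertices in increasing order, are:

  0-simplices (4): [1], [2], [3], [4]
  1-simplices (6): [1,2], [1,3], [1,4], [2,3], [2,4], [3,4]
  2-simplices (4): [1,2,3], [1,2,4], [1,3,4], [2,3,4]

giving chain groups C_0 ≅ Z^4, C_1 ≅ Z^6, C_2 ≅ Z^4.

The boundary map ∂_1: C_1 → C_0 is given by ∂[p,q] = [q] − [p]. For instance
  ∂[3,4] = [4] − [3].
This gives a 4×6 integer matrix of rank 3; reducing to Smith normal form yields diagonal entries (1,1,1).

The boundary map ∂_2: C_2 → C_1 maps a triangle to the signed sum of its edges. For instance
  ∂[1,2,4] = [2,4] − [1,4] + [1,2],
  ∂[1,3,4] = [3,4] − [1,4] + [1,3].
The resulting 6×4 matrix has rank 3, and its Smith normal form has invariant factors (1,1,1).

Computing H_k = (kernel of ∂_k) / (image of ∂_{k+1}):

  H_0: rank C_0 − rank ∂_1 = 4 − 3 = 1, and the invariant factors of ∂_1 are all 1, so H_0 = Z.
  H_1: rank ker ∂_1 − rank ∂_2 = (6 − 3) − 3 = 0, and the invariant factors of ∂_2 are all 1, so H_1 = 0.
  H_2: rank ker ∂_2 − rank ∂_3 = (4 − 3) − 0 = 1, and there is no ∂_3, so H_2 = Z.

Hence the Betti numbers are b_0 = 1, b_1 = 0, b_2 = 1.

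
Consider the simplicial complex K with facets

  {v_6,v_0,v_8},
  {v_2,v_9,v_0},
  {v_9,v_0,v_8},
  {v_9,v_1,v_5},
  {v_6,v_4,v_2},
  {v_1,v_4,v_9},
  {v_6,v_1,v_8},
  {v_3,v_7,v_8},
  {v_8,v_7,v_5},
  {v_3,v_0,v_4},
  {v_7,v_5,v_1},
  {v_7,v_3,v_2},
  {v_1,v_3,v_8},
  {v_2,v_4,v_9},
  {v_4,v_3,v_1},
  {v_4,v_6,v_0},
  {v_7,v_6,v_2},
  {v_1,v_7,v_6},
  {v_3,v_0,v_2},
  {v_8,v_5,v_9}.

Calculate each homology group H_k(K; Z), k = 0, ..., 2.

Fix the vertex order v_0 < v_1 < v_2 < v_3 < v_4 < v_5 < v_6 < v_7 < v_8 < v_9 and write every simplex with vertices in increasing order. Then dim K = 2 and the simplices of K are:

  0-simplices (10): [v_0], [v_1], [v_2], [v_3], [v_4], [v_5], [v_6], [v_7], [v_8], [v_9]
  1-simplices (30): (30 of them)
  2-simplices (20): (20 of them)

so the chain groups are C_0 ≅ Z^10, C_1 ≅ Z^30, C_2 ≅ Z^20.

Boundary ∂_1: C_1 → C_0 maps an edge to its endpoints' difference, ∂[p,q] = q − p. For instance
  ∂[v_5,v_8] = [v_8] − [v_5].
As a 10×30 matrix over Z this has rank 9, with invariant factors (1,1,1,1,1,1,1,1,1).

Boundary ∂_2: C_2 → C_1 maps a triangle to the signed sum of its edges. For instance
  ∂[v_0,v_3,v_4] = [v_3,v_4] − [v_0,v_4] + [v_0,v_3],
  ∂[v_2,v_4,v_9] = [v_4,v_9] − [v_2,v_9] + [v_2,v_4].
The 30×20 boundary matrix has rank 20 and Smith normal form diag(1,1,1,1,1,1,1,1,1,1,1,1,1,1,1,1,1,1,1,2).

From H_k ≅ ker(∂_k) / im(∂_{k+1}) we obtain:

  H_0: rank C_0 − rank ∂_1 = 10 − 9 = 1, and the invariant factors of ∂_1 are all 1, so H_0 = Z.
  H_1: rank ker ∂_1 − rank ∂_2 = (30 − 9) − 20 = 1, and ∂_2 has invariant factor 2 > 1, so H_1 = Z ⊕ Z/2Z.
  H_2: rank ker ∂_2 − rank ∂_3 = (20 − 20) − 0 = 0, and there is no ∂_3, so H_2 = 0.

(K is a triangulation of the Klein bottle.)

H_0 = Z,  H_1 = Z ⊕ Z/2Z,  H_2 = 0.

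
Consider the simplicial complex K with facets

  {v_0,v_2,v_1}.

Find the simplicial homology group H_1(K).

Order the vertices as v_0 < v_1 < v_2. Listing each simplex with vertices in this order, K has dimension 2 with simplices:

  0-simplices (3): [v_0], [v_1], [v_2]
  1-simplices (3): [v_0,v_1], [v_0,v_2], [v_1,v_2]
  2-simplices (1): [v_0,v_1,v_2]

Hence C_0 ≅ Z^3, C_1 ≅ Z^3, C_2 ≅ Z^1.

∂_1: C_1 → C_0 is given by ∂[p,q] = [q] − [p].
The resulting 3×3 matrix has rank 2, and its Smith normal form has invariant factors (1,1).

The boundary map ∂_2: C_2 → C_1 maps a triangle to the signed sum of its edges. For instance
  ∂[v_0,v_1,v_2] = [v_1,v_2] − [v_0,v_2] + [v_0,v_1].
The 3×1 boundary matrix has rank 1 and Smith normal form diag(1).

Now H_k = ker ∂_k / im ∂_{k+1}, so:

  H_1: rank ker ∂_1 − rank ∂_2 = (3 − 2) − 1 = 0, and the invariant factors of ∂_2 are all 1, so H_1 ≅ 0.

(K is a triangulation of the 2-simplex.)

H_1 = 0.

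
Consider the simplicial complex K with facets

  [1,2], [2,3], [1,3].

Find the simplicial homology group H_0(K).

H_0 ≅ Z.

We work with the vertex ordering 1 < 2 < 3. The simplices of K, each written with vertices in increasing order, are:

  0-simplices (3): [1], [2], [3]
  1-simplices (3): [1,2], [1,3], [2,3]

so the chain groups are C_0 ≅ Z^3, C_1 ≅ Z^3.

The boundary map ∂_1: C_1 → C_0 is given by ∂[p,q] = [q] − [p]. For instance
  ∂[1,2] = [2] − [1].
The 3×3 boundary matrix has rank 2 and Smith normal form diag(1,1).

Computing H_k = (kernel of ∂_k) / (image of ∂_{k+1}):

  H_0: rank C_0 − rank ∂_1 = 3 − 2 = 1, and the invariant factors of ∂_1 are all 1, so H_0 ≅ Z.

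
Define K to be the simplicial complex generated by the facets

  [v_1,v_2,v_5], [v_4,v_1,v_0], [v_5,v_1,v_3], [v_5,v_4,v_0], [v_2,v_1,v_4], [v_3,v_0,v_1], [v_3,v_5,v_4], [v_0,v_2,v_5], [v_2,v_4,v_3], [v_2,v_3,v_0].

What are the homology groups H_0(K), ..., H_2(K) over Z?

Order the vertices as v_0 < v_1 < v_2 < v_3 < v_4 < v_5. Listing each simplex with vertices in this order, K has dimension 2 with simplices:

  0-simplices (6): [v_0], [v_1], [v_2], [v_3], [v_4], [v_5]
  1-simplices (15): (15 of them)
  2-simplices (10): [v_0,v_1,v_3], [v_0,v_1,v_4], [v_0,v_2,v_3], [v_0,v_2,v_5], [v_0,v_4,v_5], [v_1,v_2,v_4], [v_1,v_2,v_5], [v_1,v_3,v_5], [v_2,v_3,v_4], [v_3,v_4,v_5]

so the chain groups are C_0 ≅ Z^6, C_1 ≅ Z^15, C_2 ≅ Z^10.

The boundary map ∂_1: C_1 → C_0 maps an edge to its endpoints' difference, ∂[p,q] = q − p. For instance
  ∂[v_4,v_5] = [v_5] − [v_4].
The 6×15 boundary matrix has rank 5 and Smith normal form diag(1,1,1,1,1).

Boundary ∂_2: C_2 → C_1 maps a triangle to the signed sum of its edges. For instance
  ∂[v_0,v_2,v_3] = [v_2,v_3] − [v_0,v_3] + [v_0,v_2],
  ∂[v_0,v_1,v_3] = [v_1,v_3] − [v_0,v_3] + [v_0,v_1].
The 15×10 boundary matrix has rank 10 and Smith normal form diag(1,1,1,1,1,1,1,1,1,2).

Computing H_k = (kernel of ∂_k) / (image of ∂_{k+1}):

  H_0: rank C_0 − rank ∂_1 = 6 − 5 = 1, and the invariant factors of ∂_1 are all 1, so H_0 = Z.
  H_1: rank ker ∂_1 − rank ∂_2 = (15 − 5) − 10 = 0, and ∂_2 has invariant factor 2 > 1, so H_1 = Z/2.
  H_2: rank ker ∂_2 − rank ∂_3 = (10 − 10) − 0 = 0, and there is no ∂_3, so H_2 = 0.

H_0 = Z,  H_1 = Z/2,  H_2 = 0.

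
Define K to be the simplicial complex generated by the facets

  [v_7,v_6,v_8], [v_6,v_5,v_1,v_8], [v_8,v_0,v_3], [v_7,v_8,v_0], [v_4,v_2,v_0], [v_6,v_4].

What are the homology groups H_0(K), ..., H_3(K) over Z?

Order the vertices as v_0 < v_1 < v_2 < v_3 < v_4 < v_5 < v_6 < v_7 < v_8. Listing each simplex with vertices in this order, K has dimension 3 with simplices:

  0-simplices (9): [v_0], [v_1], [v_2], [v_3], [v_4], [v_5], [v_6], [v_7], [v_8]
  1-simplices (16): (16 of them)
  2-simplices (8): [v_0,v_2,v_4], [v_0,v_3,v_8], [v_0,v_7,v_8], [v_1,v_5,v_6], [v_1,v_5,v_8], [v_1,v_6,v_8], [v_5,v_6,v_8], [v_6,v_7,v_8]
  3-simplices (1): [v_1,v_5,v_6,v_8]

so the chain groups are C_0 ≅ Z^9, C_1 ≅ Z^16, C_2 ≅ Z^8, C_3 ≅ Z^1.

Boundary ∂_1: C_1 → C_0 sends each edge [p,q] (with p < q) to q − p. For instance
  ∂[v_0,v_3] = [v_3] − [v_0].
The 9×16 boundary matrix has rank 8 and Smith normal form diag(1,1,1,1,1,1,1,1).

The boundary map ∂_2: C_2 → C_1 maps a triangle to the signed sum of its edges. For instance
  ∂[v_1,v_5,v_8] = [v_5,v_8] − [v_1,v_8] + [v_1,v_5],
  ∂[v_0,v_2,v_4] = [v_2,v_4] − [v_0,v_4] + [v_0,v_2].
This gives a 16×8 integer matrix of rank 7; reducing to Smith normal form yields diagonal entries (1,1,1,1,1,1,1).

The boundary map ∂_3: C_3 → C_2 sends each 3-simplex σ to the alternating sum Σ_i (−1)^i (σ with its i-th vertex removed). For instance
  ∂[v_1,v_5,v_6,v_8] = [v_5,v_6,v_8] − [v_1,v_6,v_8] + [v_1,v_5,v_8] − [v_1,v_5,v_6].
The resulting 8×1 matrix has rank 1, and its Smith normal form has invariant factors (1).

Now H_k = ker ∂_k / im ∂_{k+1}, so:

  H_0: rank C_0 − rank ∂_1 = 9 − 8 = 1, and the invariant factors of ∂_1 are all 1, so H_0 = Z.
  H_1: rank ker ∂_1 − rank ∂_2 = (16 − 8) − 7 = 1, and the invariant factors of ∂_2 are all 1, so H_1 = Z.
  H_2: rank ker ∂_2 − rank ∂_3 = (8 − 7) − 1 = 0, and the invariant factors of ∂_3 are all 1, so H_2 = 0.
  H_3: rank ker ∂_3 − rank ∂_4 = (1 − 1) − 0 = 0, and there is no ∂_4, so H_3 = 0.

H_0 ≅ Z,  H_1 ≅ Z,  H_2 = 0,  H_3 = 0.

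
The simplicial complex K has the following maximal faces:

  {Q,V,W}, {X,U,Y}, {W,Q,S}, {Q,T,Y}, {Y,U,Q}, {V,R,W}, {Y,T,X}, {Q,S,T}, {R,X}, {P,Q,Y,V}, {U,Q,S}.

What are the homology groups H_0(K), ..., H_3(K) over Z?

H_0 ≅ Z,  H_1 ≅ Z,  H_2 = 0,  H_3 = 0.

K has 10 vertices, 22 edges, 13 triangles, 1 3-simplex.
rank ∂_0 = 0, rank ∂_1 = 9 ⇒ b_0 = 10 − 0 − 9 = 1; all invariant factors of ∂_1 are 1 so no torsion. So H_0 = Z.
rank ∂_1 = 9, rank ∂_2 = 12 ⇒ b_1 = 22 − 9 − 12 = 1; all invariant factors of ∂_2 are 1 so no torsion. So H_1 = Z.
rank ∂_2 = 12, rank ∂_3 = 1 ⇒ b_2 = 13 − 12 − 1 = 0; all invariant factors of ∂_3 are 1 so no torsion. So H_2 = 0.
rank ∂_3 = 1, rank ∂_4 = 0 ⇒ b_3 = 1 − 1 − 0 = 0. So H_3 = 0.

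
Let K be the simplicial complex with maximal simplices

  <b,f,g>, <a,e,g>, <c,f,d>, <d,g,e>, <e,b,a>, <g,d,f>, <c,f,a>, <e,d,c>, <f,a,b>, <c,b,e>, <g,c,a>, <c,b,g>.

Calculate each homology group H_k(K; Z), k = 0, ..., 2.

H_0 = Z,  H_1 = Z/2Z,  H_2 = 0.

Order the vertices as a < b < c < d < e < f < g. Listing each simplex with vertices in this order, K has dimension 2 with simplices:

  0-simplices (7): a, b, c, d, e, f, g
  1-simplices (18): ab, ac, ae, af, ag, bc, be, bf, bg, cd, ce, cf, cg, de, df, dg, eg, fg
  2-simplices (12): abe, abf, acf, acg, aeg, bce, bcg, bfg, cde, cdf, deg, dfg

giving chain groups C_0 ≅ Z^7, C_1 ≅ Z^18, C_2 ≅ Z^12.

∂_1: C_1 → C_0 sends each edge [p,q] (with p < q) to q − p. For instance
  ∂eg = g − e.
The 7×18 boundary matrix has rank 6 and Smith normal form diag(1,1,1,1,1,1).

The boundary map ∂_2: C_2 → C_1 acts by ∂[p,q,r] = [q,r] − [p,r] + [p,q]. For instance
  ∂abe = be − ae + ab,
  ∂aeg = eg − ag + ae.
The 18×12 boundary matrix has rank 12 and Smith normal form diag(1,1,1,1,1,1,1,1,1,1,1,2).

Now H_k = ker ∂_k / im ∂_{k+1}, so:

  H_0: rank C_0 − rank ∂_1 = 7 − 6 = 1, and the invariant factors of ∂_1 are all 1, so H_0 = Z.
  H_1: rank ker ∂_1 − rank ∂_2 = (18 − 6) − 12 = 0, and ∂_2 has invariant factor 2 > 1, so H_1 = Z/2Z.
  H_2: rank ker ∂_2 − rank ∂_3 = (12 − 12) − 0 = 0, and there is no ∂_3, so H_2 = 0.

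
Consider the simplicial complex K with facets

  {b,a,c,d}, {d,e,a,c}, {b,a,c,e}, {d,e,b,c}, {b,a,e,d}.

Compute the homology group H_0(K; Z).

Fix the vertex order a < b < c < d < e and write every simplex with vertices in increasing order. Then dim K = 3 and the simplices of K are:

  0-simplices (5): a, b, c, d, e
  1-simplices (10): ab, ac, ad, ae, bc, bd, be, cd, ce, de
  2-simplices (10): abc, abd, abe, acd, ace, ade, bcd, bce, bde, cde
  3-simplices (5): abcd, abce, abde, acde, bcde

giving chain groups C_0 ≅ Z^5, C_1 ≅ Z^10, C_2 ≅ Z^10, C_3 ≅ Z^5.

Boundary ∂_1: C_1 → C_0 maps an edge to its endpoints' difference, ∂[p,q] = q − p.
The 5×10 boundary matrix has rank 4 and Smith normal form diag(1,1,1,1).

The boundary map ∂_2: C_2 → C_1 sends each 2-simplex [p,q,r] to [q,r] − [p,r] + [p,q]. For instance
  ∂ade = de − ae + ad,
  ∂abe = be − ae + ab.
As a 10×10 matrix over Z this has rank 6, with invariant factors (1,1,1,1,1,1).

The boundary map ∂_3: C_3 → C_2 sends each 3-simplex σ to the alternating sum Σ_i (−1)^i (σ with its i-th vertex removed). For instance
  ∂acde = cde − ade + ace − acd,
  ∂abce = bce − ace + abe − abc.
The 10×5 boundary matrix has rank 4 and Smith normal form diag(1,1,1,1).

Now H_k = ker ∂_k / im ∂_{k+1}, so:

  H_0: rank C_0 − rank ∂_1 = 5 − 4 = 1, and the invariant factors of ∂_1 are all 1, so H_0 ≅ Z.

(K is a triangulation of the 3-sphere S^3.)

H_0 ≅ Z.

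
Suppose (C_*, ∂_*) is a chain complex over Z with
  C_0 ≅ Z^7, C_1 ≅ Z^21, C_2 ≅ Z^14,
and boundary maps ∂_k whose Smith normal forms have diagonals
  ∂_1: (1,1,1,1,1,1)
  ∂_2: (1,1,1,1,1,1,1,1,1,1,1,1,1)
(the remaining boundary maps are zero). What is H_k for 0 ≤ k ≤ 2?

H_0: b_0 = 7 − 0 − 6 = 1; torsion from ∂_1 factors > 1: none. So H_0 = Z.
H_1: b_1 = 21 − 6 − 13 = 2; torsion from ∂_2 factors > 1: none. So H_1 = Z^2.
H_2: b_2 = 14 − 13 − 0 = 1; torsion from ∂_3 factors > 1: none. So H_2 = Z.

H_0 = Z,  H_1 = Z^2,  H_2 = Z.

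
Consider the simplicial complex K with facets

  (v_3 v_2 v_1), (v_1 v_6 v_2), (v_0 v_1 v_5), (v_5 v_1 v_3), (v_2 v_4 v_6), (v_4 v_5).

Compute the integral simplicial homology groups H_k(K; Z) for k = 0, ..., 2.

H_0 = Z,  H_1 = Z,  H_2 = 0.

Take the total order v_0 < v_1 < v_2 < v_3 < v_4 < v_5 < v_6 on the vertex set. Then K (dimension 2) consists of the simplices:

  0-simplices (7): [v_0], [v_1], [v_2], [v_3], [v_4], [v_5], [v_6]
  1-simplices (12): [v_0,v_1], [v_0,v_5], [v_1,v_2], [v_1,v_3], [v_1,v_5], [v_1,v_6], [v_2,v_3], [v_2,v_4], [v_2,v_6], [v_3,v_5], [v_4,v_5], [v_4,v_6]
  2-simplices (5): [v_0,v_1,v_5], [v_1,v_2,v_3], [v_1,v_2,v_6], [v_1,v_3,v_5], [v_2,v_4,v_6]

giving chain groups C_0 ≅ Z^7, C_1 ≅ Z^12, C_2 ≅ Z^5.

Boundary ∂_1: C_1 → C_0 sends each edge [p,q] (with p < q) to q − p. For instance
  ∂[v_1,v_2] = [v_2] − [v_1].
This gives a 7×12 integer matrix of rank 6; reducing to Smith normal form yields diagonal entries (1,1,1,1,1,1).

∂_2: C_2 → C_1 acts by ∂[p,q,r] = [q,r] − [p,r] + [p,q]. For instance
  ∂[v_1,v_2,v_3] = [v_2,v_3] − [v_1,v_3] + [v_1,v_2],
  ∂[v_0,v_1,v_5] = [v_1,v_5] − [v_0,v_5] + [v_0,v_1].
The 12×5 boundary matrix has rank 5 and Smith normal form diag(1,1,1,1,1).

Reading off H_k = ker ∂_k / im ∂_{k+1}:

  H_0: rank C_0 − rank ∂_1 = 7 − 6 = 1, and the invariant factors of ∂_1 are all 1, so H_0 ≅ Z.
  H_1: rank ker ∂_1 − rank ∂_2 = (12 − 6) − 5 = 1, and the invariant factors of ∂_2 are all 1, so H_1 ≅ Z.
  H_2: rank ker ∂_2 − rank ∂_3 = (5 − 5) − 0 = 0, and there is no ∂_3, so H_2 ≅ 0.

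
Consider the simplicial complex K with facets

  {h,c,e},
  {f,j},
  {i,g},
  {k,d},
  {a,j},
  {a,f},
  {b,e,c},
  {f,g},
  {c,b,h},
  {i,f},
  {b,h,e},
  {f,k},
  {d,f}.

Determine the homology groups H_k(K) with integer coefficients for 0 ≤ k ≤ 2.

H_0 = Z^2,  H_1 = Z^3,  H_2 = Z.

Order the vertices as a < b < c < d < e < f < g < h < i < j < k. Listing each simplex with vertices in this order, K has dimension 2 with simplices:

  0-simplices (11): a, b, c, d, e, f, g, h, i, j, k
  1-simplices (15): af, aj, bc, be, bh, ce, ch, df, dk, eh, fg, fi, fj, fk, gi
  2-simplices (4): bce, bch, beh, ceh

so the chain groups are C_0 ≅ Z^11, C_1 ≅ Z^15, C_2 ≅ Z^4.

∂_1: C_1 → C_0 maps an edge to its endpoints' difference, ∂[p,q] = q − p.
The resulting 11×15 matrix has rank 9, and its Smith normal form has invariant factors (1,1,1,1,1,1,1,1,1).

The boundary map ∂_2: C_2 → C_1 acts by ∂[p,q,r] = [q,r] − [p,r] + [p,q]. For instance
  ∂bch = ch − bh + bc,
  ∂bce = ce − be + bc.
As a 15×4 matrix over Z this has rank 3, with invariant factors (1,1,1).

Now H_k = ker ∂_k / im ∂_{k+1}, so:

  H_0: rank C_0 − rank ∂_1 = 11 − 9 = 2, and the invariant factors of ∂_1 are all 1, so H_0 ≅ Z^2.
  H_1: rank ker ∂_1 − rank ∂_2 = (15 − 9) − 3 = 3, and the invariant factors of ∂_2 are all 1, so H_1 ≅ Z^3.
  H_2: rank ker ∂_2 − rank ∂_3 = (4 − 3) − 0 = 1, and there is no ∂_3, so H_2 ≅ Z.

As a check, the Euler characteristic is 11 − 15 + 4 = 0, which agrees with 2 − 3 + 1 = 0.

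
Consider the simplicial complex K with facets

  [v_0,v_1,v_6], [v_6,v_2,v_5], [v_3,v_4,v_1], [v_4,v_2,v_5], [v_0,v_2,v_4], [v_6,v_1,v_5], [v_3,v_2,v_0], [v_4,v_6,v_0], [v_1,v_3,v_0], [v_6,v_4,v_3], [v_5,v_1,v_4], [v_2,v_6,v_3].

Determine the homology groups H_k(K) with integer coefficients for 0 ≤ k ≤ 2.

H_0 ≅ Z,  H_1 ≅ Z/2,  H_2 = 0.

Take the total order v_0 < v_1 < v_2 < v_3 < v_4 < v_5 < v_6 on the vertex set. Then K (dimension 2) consists of the simplices:

  0-simplices (7): [v_0], [v_1], [v_2], [v_3], [v_4], [v_5], [v_6]
  1-simplices (18): (18 of them)
  2-simplices (12): (12 of them)

so the chain groups are C_0 ≅ Z^7, C_1 ≅ Z^18, C_2 ≅ Z^12.

∂_1: C_1 → C_0 is given by ∂[p,q] = [q] − [p]. For instance
  ∂[v_4,v_6] = [v_6] − [v_4].
As a 7×18 matrix over Z this has rank 6, with invariant factors (1,1,1,1,1,1).

Boundary ∂_2: C_2 → C_1 acts by ∂[p,q,r] = [q,r] − [p,r] + [p,q]. For instance
  ∂[v_2,v_5,v_6] = [v_5,v_6] − [v_2,v_6] + [v_2,v_5],
  ∂[v_1,v_5,v_6] = [v_5,v_6] − [v_1,v_6] + [v_1,v_5].
The 18×12 boundary matrix has rank 12 and Smith normal form diag(1,1,1,1,1,1,1,1,1,1,1,2).

Reading off H_k = ker ∂_k / im ∂_{k+1}:

  H_0: rank C_0 − rank ∂_1 = 7 − 6 = 1, and the invariant factors of ∂_1 are all 1, so H_0 = Z.
  H_1: rank ker ∂_1 − rank ∂_2 = (18 − 6) − 12 = 0, and ∂_2 has invariant factor 2 > 1, so H_1 = Z/2.
  H_2: rank ker ∂_2 − rank ∂_3 = (12 − 12) − 0 = 0, and there is no ∂_3, so H_2 = 0.

As a check, the Euler characteristic is 7 − 18 + 12 = 1, which agrees with 1 − 0 + 0 = 1.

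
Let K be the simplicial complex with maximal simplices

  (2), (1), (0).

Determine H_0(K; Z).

H_0 = Z^3.

Order the vertices as 0 < 1 < 2. Listing each simplex with vertices in this order, K has dimension 0 with simplices:

  0-simplices (3): [0], [1], [2]

giving chain groups C_0 ≅ Z^3.

Now H_k = ker ∂_k / im ∂_{k+1}, so:

  H_0: rank C_0 − rank ∂_1 = 3 − 0 = 3, and there is no ∂_1, so H_0 ≅ Z^3.

(K is a triangulation of a set of 3 points.)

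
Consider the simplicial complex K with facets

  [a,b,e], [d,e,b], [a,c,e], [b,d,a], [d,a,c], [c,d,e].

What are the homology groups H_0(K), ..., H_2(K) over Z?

K has 5 vertices, 9 edges, 6 triangles.
rank ∂_0 = 0, rank ∂_1 = 4 ⇒ b_0 = 5 − 0 − 4 = 1; all invariant factors of ∂_1 are 1 so no torsion. So H_0 ≅ Z.
rank ∂_1 = 4, rank ∂_2 = 5 ⇒ b_1 = 9 − 4 − 5 = 0; all invariant factors of ∂_2 are 1 so no torsion. So H_1 ≅ 0.
rank ∂_2 = 5, rank ∂_3 = 0 ⇒ b_2 = 6 − 5 − 0 = 1. So H_2 ≅ Z.

H_0 ≅ Z,  H_1 = 0,  H_2 ≅ Z.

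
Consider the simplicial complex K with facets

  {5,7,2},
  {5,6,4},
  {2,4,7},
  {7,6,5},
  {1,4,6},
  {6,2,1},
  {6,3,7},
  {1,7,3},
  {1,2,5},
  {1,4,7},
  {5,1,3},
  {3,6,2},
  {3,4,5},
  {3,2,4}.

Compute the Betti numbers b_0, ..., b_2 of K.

Take the total order 1 < 2 < 3 < 4 < 5 < 6 < 7 on the vertex set. Then K (dimension 2) consists of the simplices:

  0-simplices (7): [1], [2], [3], [4], [5], [6], [7]
  1-simplices (21): [1,2], [1,3], [1,4], [1,5], [1,6], [1,7], [2,3], [2,4], [2,5], [2,6], [2,7], [3,4], [3,5], [3,6], [3,7], [4,5], [4,6], [4,7], [5,6], [5,7], [6,7]
  2-simplices (14): [1,2,5], [1,2,6], [1,3,5], [1,3,7], [1,4,6], [1,4,7], [2,3,4], [2,3,6], [2,4,7], [2,5,7], [3,4,5], [3,6,7], [4,5,6], [5,6,7]

so the chain groups are C_0 ≅ Z^7, C_1 ≅ Z^21, C_2 ≅ Z^14.

Boundary ∂_1: C_1 → C_0 sends each edge [p,q] (with p < q) to q − p. For instance
  ∂[4,6] = [6] − [4].
The 7×21 boundary matrix has rank 6 and Smith normal form diag(1,1,1,1,1,1).

The boundary map ∂_2: C_2 → C_1 maps a triangle to the signed sum of its edges. For instance
  ∂[2,5,7] = [5,7] − [2,7] + [2,5],
  ∂[1,2,6] = [2,6] − [1,6] + [1,2].
As a 21×14 matrix over Z this has rank 13, with invariant factors (1,1,1,1,1,1,1,1,1,1,1,1,1).

Now H_k = ker ∂_k / im ∂_{k+1}, so:

  H_0: rank C_0 − rank ∂_1 = 7 − 6 = 1, and the invariant factors of ∂_1 are all 1, so H_0 = Z.
  H_1: rank ker ∂_1 − rank ∂_2 = (21 − 6) − 13 = 2, and the invariant factors of ∂_2 are all 1, so H_1 = Z^2.
  H_2: rank ker ∂_2 − rank ∂_3 = (14 − 13) − 0 = 1, and there is no ∂_3, so H_2 = Z.

As a check, the Euler characteristic is 7 − 21 + 14 = 0, which agrees with 1 − 2 + 1 = 0.
(K is a triangulation of the torus T^2.)

Hence the Betti numbers are b_0 = 1, b_1 = 2, b_2 = 1.

b_0 = 1, b_1 = 2, b_2 = 1.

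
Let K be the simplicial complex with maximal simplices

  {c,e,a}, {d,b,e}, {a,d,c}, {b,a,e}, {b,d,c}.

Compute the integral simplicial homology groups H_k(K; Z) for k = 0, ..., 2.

We work with the vertex ordering a < b < c < d < e. The simplices of K, each written with vertices in increasing order, are:

  0-simplices (5): a, b, c, d, e
  1-simplices (10): ab, ac, ad, ae, bc, bd, be, cd, ce, de
  2-simplices (5): abe, acd, ace, bcd, bde

giving chain groups C_0 ≅ Z^5, C_1 ≅ Z^10, C_2 ≅ Z^5.

∂_1: C_1 → C_0 sends each edge [p,q] (with p < q) to q − p. For instance
  ∂cd = d − c.
The resulting 5×10 matrix has rank 4, and its Smith normal form has invariant factors (1,1,1,1).

Boundary ∂_2: C_2 → C_1 maps a triangle to the signed sum of its edges. For instance
  ∂acd = cd − ad + ac,
  ∂bcd = cd − bd + bc.
The resulting 10×5 matrix has rank 5, and its Smith normal form has invariant factors (1,1,1,1,1).

Reading off H_k = ker ∂_k / im ∂_{k+1}:

  H_0: rank C_0 − rank ∂_1 = 5 − 4 = 1, and the invariant factors of ∂_1 are all 1, so H_0 ≅ Z.
  H_1: rank ker ∂_1 − rank ∂_2 = (10 − 4) − 5 = 1, and the invariant factors of ∂_2 are all 1, so H_1 ≅ Z.
  H_2: rank ker ∂_2 − rank ∂_3 = (5 − 5) − 0 = 0, and there is no ∂_3, so H_2 ≅ 0.

H_0 ≅ Z,  H_1 ≅ Z,  H_2 = 0.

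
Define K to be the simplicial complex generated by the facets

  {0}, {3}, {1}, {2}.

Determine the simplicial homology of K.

H_0 ≅ Z^4.

Take the total order 0 < 1 < 2 < 3 on the vertex set. Then K (dimension 0) consists of the simplices:

  0-simplices (4): [0], [1], [2], [3]

Hence C_0 ≅ Z^4.

Computing H_k = (kernel of ∂_k) / (image of ∂_{k+1}):

  H_0: rank C_0 − rank ∂_1 = 4 − 0 = 4, and there is no ∂_1, so H_0 ≅ Z^4.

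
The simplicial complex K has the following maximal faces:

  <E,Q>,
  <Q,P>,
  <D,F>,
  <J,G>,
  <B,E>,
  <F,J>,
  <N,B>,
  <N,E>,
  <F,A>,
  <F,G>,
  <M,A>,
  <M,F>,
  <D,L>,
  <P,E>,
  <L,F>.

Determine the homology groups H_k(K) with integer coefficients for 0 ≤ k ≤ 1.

H_0 = Z^2,  H_1 = Z^5.

Take the total order A < B < D < E < F < G < J < L < M < N < P < Q on the vertex set. Then K (dimension 1) consists of the simplices:

  0-simplices (12): A, B, D, E, F, G, J, L, M, N, P, Q
  1-simplices (15): AF, AM, BE, BN, DF, DL, EN, EP, EQ, FG, FJ, FL, FM, GJ, PQ

giving chain groups C_0 ≅ Z^12, C_1 ≅ Z^15.

∂_1: C_1 → C_0 maps an edge to its endpoints' difference, ∂[p,q] = q − p.
The resulting 12×15 matrix has rank 10, and its Smith normal form has invariant factors (1,1,1,1,1,1,1,1,1,1).

Reading off H_k = ker ∂_k / im ∂_{k+1}:

  H_0: rank C_0 − rank ∂_1 = 12 − 10 = 2, and the invariant factors of ∂_1 are all 1, so H_0 = Z^2.
  H_1: rank ker ∂_1 − rank ∂_2 = (15 − 10) − 0 = 5, and there is no ∂_2, so H_1 = Z^5.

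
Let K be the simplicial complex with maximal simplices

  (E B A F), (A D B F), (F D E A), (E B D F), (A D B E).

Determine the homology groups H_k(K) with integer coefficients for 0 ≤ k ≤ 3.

H_0 = Z,  H_1 = 0,  H_2 = 0,  H_3 = Z.

Order the vertices as A < B < D < E < F. Listing each simplex with vertices in this order, K has dimension 3 with simplices:

  0-simplices (5): A, B, D, E, F
  1-simplices (10): AB, AD, AE, AF, BD, BE, BF, DE, DF, EF
  2-simplices (10): ABD, ABE, ABF, ADE, ADF, AEF, BDE, BDF, BEF, DEF
  3-simplices (5): ABDE, ABDF, ABEF, ADEF, BDEF

giving chain groups C_0 ≅ Z^5, C_1 ≅ Z^10, C_2 ≅ Z^10, C_3 ≅ Z^5.

Boundary ∂_1: C_1 → C_0 sends each edge [p,q] (with p < q) to q − p. For instance
  ∂DE = E − D.
The resulting 5×10 matrix has rank 4, and its Smith normal form has invariant factors (1,1,1,1).

The boundary map ∂_2: C_2 → C_1 maps a triangle to the signed sum of its edges. For instance
  ∂ADF = DF − AF + AD,
  ∂ABD = BD − AD + AB.
This gives a 10×10 integer matrix of rank 6; reducing to Smith normal form yields diagonal entries (1,1,1,1,1,1).

Boundary ∂_3: C_3 → C_2 sends each 3-simplex σ to the alternating sum Σ_i (−1)^i (σ with its i-th vertex removed). For instance
  ∂ABDF = BDF − ADF + ABF − ABD,
  ∂ADEF = DEF − AEF + ADF − ADE.
The 10×5 boundary matrix has rank 4 and Smith normal form diag(1,1,1,1).

Reading off H_k = ker ∂_k / im ∂_{k+1}:

  H_0: rank C_0 − rank ∂_1 = 5 − 4 = 1, and the invariant factors of ∂_1 are all 1, so H_0 ≅ Z.
  H_1: rank ker ∂_1 − rank ∂_2 = (10 − 4) − 6 = 0, and the invariant factors of ∂_2 are all 1, so H_1 ≅ 0.
  H_2: rank ker ∂_2 − rank ∂_3 = (10 − 6) − 4 = 0, and the invariant factors of ∂_3 are all 1, so H_2 ≅ 0.
  H_3: rank ker ∂_3 − rank ∂_4 = (5 − 4) − 0 = 1, and there is no ∂_4, so H_3 ≅ Z.

As a check, the Euler characteristic is 5 − 10 + 10 − 5 = 0, which agrees with 1 − 0 + 0 − 1 = 0.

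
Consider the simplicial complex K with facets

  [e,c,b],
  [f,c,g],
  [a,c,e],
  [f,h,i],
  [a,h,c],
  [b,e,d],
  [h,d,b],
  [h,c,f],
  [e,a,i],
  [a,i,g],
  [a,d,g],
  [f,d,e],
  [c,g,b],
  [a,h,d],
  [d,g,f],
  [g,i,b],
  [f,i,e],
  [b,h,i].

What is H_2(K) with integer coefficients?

Fix the vertex order a < b < c < d < e < f < g < h < i and write every simplex with vertices in increasing order. Then dim K = 2 and the simplices of K are:

  0-simplices (9): a, b, c, d, e, f, g, h, i
  1-simplices (27): ac, ad, ae, ag, ah, ai, bc, bd, be, bg, bh, bi, ce, cf, cg, ch, de, df, dg, dh, ef, ei, fg, fh, fi, gi, hi
  2-simplices (18): ace, ach, adg, adh, aei, agi, bce, bcg, bde, bdh, bgi, bhi, cfg, cfh, def, dfg, efi, fhi

Hence C_0 ≅ Z^9, C_1 ≅ Z^27, C_2 ≅ Z^18.

∂_1: C_1 → C_0 maps an edge to its endpoints' difference, ∂[p,q] = q − p.
The 9×27 boundary matrix has rank 8 and Smith normal form diag(1,1,1,1,1,1,1,1).

The boundary map ∂_2: C_2 → C_1 sends each 2-simplex [p,q,r] to [q,r] − [p,r] + [p,q]. For instance
  ∂cfh = fh − ch + cf,
  ∂ach = ch − ah + ac.
This gives a 27×18 integer matrix of rank 17; reducing to Smith normal form yields diagonal entries (1,1,1,1,1,1,1,1,1,1,1,1,1,1,1,1,1).

Now H_k = ker ∂_k / im ∂_{k+1}, so:

  H_2: rank ker ∂_2 − rank ∂_3 = (18 − 17) − 0 = 1, and there is no ∂_3, so H_2 ≅ Z.

H_2 ≅ Z.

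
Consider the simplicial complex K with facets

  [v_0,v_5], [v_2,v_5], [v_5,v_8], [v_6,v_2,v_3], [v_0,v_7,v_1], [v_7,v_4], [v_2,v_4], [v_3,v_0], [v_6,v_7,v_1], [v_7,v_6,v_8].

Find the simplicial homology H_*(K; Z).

H_0 ≅ Z,  H_1 ≅ Z^4,  H_2 = 0.

K has 9 vertices, 16 edges, 4 triangles.
rank ∂_0 = 0, rank ∂_1 = 8 ⇒ b_0 = 9 − 0 − 8 = 1; all invariant factors of ∂_1 are 1 so no torsion. So H_0 = Z.
rank ∂_1 = 8, rank ∂_2 = 4 ⇒ b_1 = 16 − 8 − 4 = 4; all invariant factors of ∂_2 are 1 so no torsion. So H_1 = Z^4.
rank ∂_2 = 4, rank ∂_3 = 0 ⇒ b_2 = 4 − 4 − 0 = 0. So H_2 = 0.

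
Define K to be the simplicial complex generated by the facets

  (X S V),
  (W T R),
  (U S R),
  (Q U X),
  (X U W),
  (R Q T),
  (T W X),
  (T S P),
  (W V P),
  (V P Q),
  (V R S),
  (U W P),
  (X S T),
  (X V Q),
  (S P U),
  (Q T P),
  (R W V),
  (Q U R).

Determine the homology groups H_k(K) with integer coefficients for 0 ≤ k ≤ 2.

K has 9 vertices, 27 edges, 18 triangles.
rank ∂_0 = 0, rank ∂_1 = 8 ⇒ b_0 = 9 − 0 − 8 = 1; all invariant factors of ∂_1 are 1 so no torsion. So H_0 ≅ Z.
rank ∂_1 = 8, rank ∂_2 = 17 ⇒ b_1 = 27 − 8 − 17 = 2; all invariant factors of ∂_2 are 1 so no torsion. So H_1 ≅ Z^2.
rank ∂_2 = 17, rank ∂_3 = 0 ⇒ b_2 = 18 − 17 − 0 = 1. So H_2 ≅ Z.

H_0 = Z,  H_1 = Z^2,  H_2 = Z.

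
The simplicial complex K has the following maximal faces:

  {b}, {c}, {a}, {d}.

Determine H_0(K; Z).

Order the vertices as a < b < c < d. Listing each simplex with vertices in this order, K has dimension 0 with simplices:

  0-simplices (4): a, b, c, d

so the chain groups are C_0 ≅ Z^4.

From H_k ≅ ker(∂_k) / im(∂_{k+1}) we obtain:

  H_0: rank C_0 − rank ∂_1 = 4 − 0 = 4, and there is no ∂_1, so H_0 ≅ Z^4.

H_0 = Z^4.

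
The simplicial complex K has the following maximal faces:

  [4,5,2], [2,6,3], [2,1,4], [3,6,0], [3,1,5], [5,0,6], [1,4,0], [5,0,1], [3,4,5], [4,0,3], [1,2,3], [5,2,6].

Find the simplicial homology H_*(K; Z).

H_0 ≅ Z,  H_1 ≅ Z/2,  H_2 = 0.

Take the total order 0 < 1 < 2 < 3 < 4 < 5 < 6 on the vertex set. Then K (dimension 2) consists of the simplices:

  0-simplices (7): [0], [1], [2], [3], [4], [5], [6]
  1-simplices (18): [0,1], [0,3], [0,4], [0,5], [0,6], [1,2], [1,3], [1,4], [1,5], [2,3], [2,4], [2,5], [2,6], [3,4], [3,5], [3,6], [4,5], [5,6]
  2-simplices (12): [0,1,4], [0,1,5], [0,3,4], [0,3,6], [0,5,6], [1,2,3], [1,2,4], [1,3,5], [2,3,6], [2,4,5], [2,5,6], [3,4,5]

giving chain groups C_0 ≅ Z^7, C_1 ≅ Z^18, C_2 ≅ Z^12.

∂_1: C_1 → C_0 maps an edge to its endpoints' difference, ∂[p,q] = q − p. For instance
  ∂[3,4] = [4] − [3].
The 7×18 boundary matrix has rank 6 and Smith normal form diag(1,1,1,1,1,1).

The boundary map ∂_2: C_2 → C_1 sends each 2-simplex [p,q,r] to [q,r] − [p,r] + [p,q]. For instance
  ∂[2,4,5] = [4,5] − [2,5] + [2,4],
  ∂[1,3,5] = [3,5] − [1,5] + [1,3].
The 18×12 boundary matrix has rank 12 and Smith normal form diag(1,1,1,1,1,1,1,1,1,1,1,2).

From H_k ≅ ker(∂_k) / im(∂_{k+1}) we obtain:

  H_0: rank C_0 − rank ∂_1 = 7 − 6 = 1, and the invariant factors of ∂_1 are all 1, so H_0 ≅ Z.
  H_1: rank ker ∂_1 − rank ∂_2 = (18 − 6) − 12 = 0, and ∂_2 has invariant factor 2 > 1, so H_1 ≅ Z/2.
  H_2: rank ker ∂_2 − rank ∂_3 = (12 − 12) − 0 = 0, and there is no ∂_3, so H_2 ≅ 0.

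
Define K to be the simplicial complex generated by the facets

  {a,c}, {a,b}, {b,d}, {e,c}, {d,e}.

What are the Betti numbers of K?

Take the total order a < b < c < d < e on the vertex set. Then K (dimension 1) consists of the simplices:

  0-simplices (5): a, b, c, d, e
  1-simplices (5): ab, ac, bd, ce, de

giving chain groups C_0 ≅ Z^5, C_1 ≅ Z^5.

Boundary ∂_1: C_1 → C_0 is given by ∂[p,q] = [q] − [p]. For instance
  ∂de = e − d.
This gives a 5×5 integer matrix of rank 4; reducing to Smith normal form yields diagonal entries (1,1,1,1).

From H_k ≅ ker(∂_k) / im(∂_{k+1}) we obtain:

  H_0: rank C_0 − rank ∂_1 = 5 − 4 = 1, and the invariant factors of ∂_1 are all 1, so H_0 = Z.
  H_1: rank ker ∂_1 − rank ∂_2 = (5 − 4) − 0 = 1, and there is no ∂_2, so H_1 = Z.

Hence the Betti numbers are b_0 = 1, b_1 = 1.

b_0 = 1, b_1 = 1.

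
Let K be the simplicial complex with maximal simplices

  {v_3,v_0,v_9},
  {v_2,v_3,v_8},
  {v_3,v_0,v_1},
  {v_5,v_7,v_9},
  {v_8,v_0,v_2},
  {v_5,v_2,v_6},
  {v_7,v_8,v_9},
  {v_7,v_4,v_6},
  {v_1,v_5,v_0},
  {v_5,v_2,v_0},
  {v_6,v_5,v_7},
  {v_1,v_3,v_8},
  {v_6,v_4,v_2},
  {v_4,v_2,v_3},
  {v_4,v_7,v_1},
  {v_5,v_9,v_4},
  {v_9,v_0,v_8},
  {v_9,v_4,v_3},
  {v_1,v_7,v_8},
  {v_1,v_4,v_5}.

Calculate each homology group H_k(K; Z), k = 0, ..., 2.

H_0 ≅ Z,  H_1 ≅ Z ⊕ Z/2,  H_2 = 0.

Fix the vertex order v_0 < v_1 < v_2 < v_3 < v_4 < v_5 < v_6 < v_7 < v_8 < v_9 and write every simplex with vertices in increasing order. Then dim K = 2 and the simplices of K are:

  0-simplices (10): [v_0], [v_1], [v_2], [v_3], [v_4], [v_5], [v_6], [v_7], [v_8], [v_9]
  1-simplices (30): (30 of them)
  2-simplices (20): (20 of them)

so the chain groups are C_0 ≅ Z^10, C_1 ≅ Z^30, C_2 ≅ Z^20.

∂_1: C_1 → C_0 maps an edge to its endpoints' difference, ∂[p,q] = q − p. For instance
  ∂[v_4,v_5] = [v_5] − [v_4].
As a 10×30 matrix over Z this has rank 9, with invariant factors (1,1,1,1,1,1,1,1,1).

The boundary map ∂_2: C_2 → C_1 acts by ∂[p,q,r] = [q,r] − [p,r] + [p,q]. For instance
  ∂[v_3,v_4,v_9] = [v_4,v_9] − [v_3,v_9] + [v_3,v_4],
  ∂[v_1,v_3,v_8] = [v_3,v_8] − [v_1,v_8] + [v_1,v_3].
As a 30×20 matrix over Z this has rank 20, with invariant factors (1,1,1,1,1,1,1,1,1,1,1,1,1,1,1,1,1,1,1,2).

Computing H_k = (kernel of ∂_k) / (image of ∂_{k+1}):

  H_0: rank C_0 − rank ∂_1 = 10 − 9 = 1, and the invariant factors of ∂_1 are all 1, so H_0 ≅ Z.
  H_1: rank ker ∂_1 − rank ∂_2 = (30 − 9) − 20 = 1, and ∂_2 has invariant factor 2 > 1, so H_1 ≅ Z ⊕ Z/2.
  H_2: rank ker ∂_2 − rank ∂_3 = (20 − 20) − 0 = 0, and there is no ∂_3, so H_2 ≅ 0.

As a check, the Euler characteristic is 10 − 30 + 20 = 0, which agrees with 1 − 1 + 0 = 0.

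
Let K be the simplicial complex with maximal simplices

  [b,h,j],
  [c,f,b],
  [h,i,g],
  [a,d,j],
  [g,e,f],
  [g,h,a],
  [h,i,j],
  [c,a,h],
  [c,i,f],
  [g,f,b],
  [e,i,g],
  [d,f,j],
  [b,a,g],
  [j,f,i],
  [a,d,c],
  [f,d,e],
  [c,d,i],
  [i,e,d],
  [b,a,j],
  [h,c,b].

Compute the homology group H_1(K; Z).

H_1 = Z ⊕ Z/2.

Take the total order a < b < c < d < e < f < g < h < i < j on the vertex set. Then K (dimension 2) consists of the simplices:

  0-simplices (10): a, b, c, d, e, f, g, h, i, j
  1-simplices (30): ab, ac, ad, ag, ah, aj, bc, bf, bg, bh, bj, cd, cf, ch, ci, de, df, di, dj, ef, eg, ei, fg, fi, fj, gh, gi, hi, hj, ij
  2-simplices (20): abg, abj, acd, ach, adj, agh, bcf, bch, bfg, bhj, cdi, cfi, def, dei, dfj, efg, egi, fij, ghi, hij

giving chain groups C_0 ≅ Z^10, C_1 ≅ Z^30, C_2 ≅ Z^20.

The boundary map ∂_1: C_1 → C_0 is given by ∂[p,q] = [q] − [p].
This gives a 10×30 integer matrix of rank 9; reducing to Smith normal form yields diagonal entries (1,1,1,1,1,1,1,1,1).

Boundary ∂_2: C_2 → C_1 sends each 2-simplex [p,q,r] to [q,r] − [p,r] + [p,q]. For instance
  ∂def = ef − df + de,
  ∂agh = gh − ah + ag.
As a 30×20 matrix over Z this has rank 20, with invariant factors (1,1,1,1,1,1,1,1,1,1,1,1,1,1,1,1,1,1,1,2).

Reading off H_k = ker ∂_k / im ∂_{k+1}:

  H_1: rank ker ∂_1 − rank ∂_2 = (30 − 9) − 20 = 1, and ∂_2 has invariant factor 2 > 1, so H_1 ≅ Z ⊕ Z/2.

(K is a triangulation of the Klein bottle.)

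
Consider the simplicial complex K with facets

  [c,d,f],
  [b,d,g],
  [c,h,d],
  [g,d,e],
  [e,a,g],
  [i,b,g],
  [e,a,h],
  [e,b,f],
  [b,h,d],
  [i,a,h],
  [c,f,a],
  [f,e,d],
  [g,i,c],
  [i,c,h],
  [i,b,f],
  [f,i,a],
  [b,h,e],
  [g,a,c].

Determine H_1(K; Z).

Fix the vertex order a < b < c < d < e < f < g < h < i and write every simplex with vertices in increasing order. Then dim K = 2 and the simplices of K are:

  0-simplices (9): a, b, c, d, e, f, g, h, i
  1-simplices (27): ac, ae, af, ag, ah, ai, bd, be, bf, bg, bh, bi, cd, cf, cg, ch, ci, de, df, dg, dh, ef, eg, eh, fi, gi, hi
  2-simplices (18): acf, acg, aeg, aeh, afi, ahi, bdg, bdh, bef, beh, bfi, bgi, cdf, cdh, cgi, chi, def, deg

so the chain groups are C_0 ≅ Z^9, C_1 ≅ Z^27, C_2 ≅ Z^18.

The boundary map ∂_1: C_1 → C_0 maps an edge to its endpoints' difference, ∂[p,q] = q − p. For instance
  ∂eg = g − e.
The 9×27 boundary matrix has rank 8 and Smith normal form diag(1,1,1,1,1,1,1,1).

The boundary map ∂_2: C_2 → C_1 maps a triangle to the signed sum of its edges. For instance
  ∂bdh = dh − bh + bd,
  ∂chi = hi − ci + ch.
The resulting 27×18 matrix has rank 18, and its Smith normal form has invariant factors (1,1,1,1,1,1,1,1,1,1,1,1,1,1,1,1,1,2).

Now H_k = ker ∂_k / im ∂_{k+1}, so:

  H_1: rank ker ∂_1 − rank ∂_2 = (27 − 8) − 18 = 1, and ∂_2 has invariant factor 2 > 1, so H_1 ≅ Z ⊕ Z_2.

(K is a triangulation of the Klein bottle.)

H_1 ≅ Z ⊕ Z_2.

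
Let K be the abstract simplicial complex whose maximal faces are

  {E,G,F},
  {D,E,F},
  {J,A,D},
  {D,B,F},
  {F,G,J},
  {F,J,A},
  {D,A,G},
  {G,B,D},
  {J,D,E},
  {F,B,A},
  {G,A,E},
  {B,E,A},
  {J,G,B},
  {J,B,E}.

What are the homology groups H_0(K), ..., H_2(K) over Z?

H_0 ≅ Z,  H_1 ≅ Z^2,  H_2 ≅ Z.

Order the vertices as A < B < D < E < F < G < J. Listing each simplex with vertices in this order, K has dimension 2 with simplices:

  0-simplices (7): A, B, D, E, F, G, J
  1-simplices (21): AB, AD, AE, AF, AG, AJ, BD, BE, BF, BG, BJ, DE, DF, DG, DJ, EF, EG, EJ, FG, FJ, GJ
  2-simplices (14): ABE, ABF, ADG, ADJ, AEG, AFJ, BDF, BDG, BEJ, BGJ, DEF, DEJ, EFG, FGJ

Hence C_0 ≅ Z^7, C_1 ≅ Z^21, C_2 ≅ Z^14.

The boundary map ∂_1: C_1 → C_0 maps an edge to its endpoints' difference, ∂[p,q] = q − p.
This gives a 7×21 integer matrix of rank 6; reducing to Smith normal form yields diagonal entries (1,1,1,1,1,1).

Boundary ∂_2: C_2 → C_1 acts by ∂[p,q,r] = [q,r] − [p,r] + [p,q]. For instance
  ∂DEJ = EJ − DJ + DE,
  ∂ABF = BF − AF + AB.
The 21×14 boundary matrix has rank 13 and Smith normal form diag(1,1,1,1,1,1,1,1,1,1,1,1,1).

Computing H_k = (kernel of ∂_k) / (image of ∂_{k+1}):

  H_0: rank C_0 − rank ∂_1 = 7 − 6 = 1, and the invariant factors of ∂_1 are all 1, so H_0 ≅ Z.
  H_1: rank ker ∂_1 − rank ∂_2 = (21 − 6) − 13 = 2, and the invariant factors of ∂_2 are all 1, so H_1 ≅ Z^2.
  H_2: rank ker ∂_2 − rank ∂_3 = (14 − 13) − 0 = 1, and there is no ∂_3, so H_2 ≅ Z.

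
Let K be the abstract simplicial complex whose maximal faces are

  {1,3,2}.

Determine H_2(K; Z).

H_2 = 0.

K has 3 vertices, 3 edges, 1 triangle.
rank ∂_2 = 1, rank ∂_3 = 0 ⇒ b_2 = 1 − 1 − 0 = 0. So H_2 = 0.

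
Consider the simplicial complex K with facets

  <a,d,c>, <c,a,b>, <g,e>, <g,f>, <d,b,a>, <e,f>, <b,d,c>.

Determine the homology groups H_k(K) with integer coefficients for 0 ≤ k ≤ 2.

H_0 = Z^2,  H_1 = Z,  H_2 = Z.

Fix the vertex order a < b < c < d < e < f < g and write every simplex with vertices in increasing order. Then dim K = 2 and the simplices of K are:

  0-simplices (7): a, b, c, d, e, f, g
  1-simplices (9): ab, ac, ad, bc, bd, cd, ef, eg, fg
  2-simplices (4): abc, abd, acd, bcd

giving chain groups C_0 ≅ Z^7, C_1 ≅ Z^9, C_2 ≅ Z^4.

The boundary map ∂_1: C_1 → C_0 maps an edge to its endpoints' difference, ∂[p,q] = q − p. For instance
  ∂cd = d − c.
The resulting 7×9 matrix has rank 5, and its Smith normal form has invariant factors (1,1,1,1,1).

The boundary map ∂_2: C_2 → C_1 sends each 2-simplex [p,q,r] to [q,r] − [p,r] + [p,q]. For instance
  ∂bcd = cd − bd + bc,
  ∂abc = bc − ac + ab.
As a 9×4 matrix over Z this has rank 3, with invariant factors (1,1,1).

Computing H_k = (kernel of ∂_k) / (image of ∂_{k+1}):

  H_0: rank C_0 − rank ∂_1 = 7 − 5 = 2, and the invariant factors of ∂_1 are all 1, so H_0 = Z^2.
  H_1: rank ker ∂_1 − rank ∂_2 = (9 − 5) − 3 = 1, and the invariant factors of ∂_2 are all 1, so H_1 = Z.
  H_2: rank ker ∂_2 − rank ∂_3 = (4 − 3) − 0 = 1, and there is no ∂_3, so H_2 = Z.

As a check, the Euler characteristic is 7 − 9 + 4 = 2, which agrees with 2 − 1 + 1 = 2.
(K is a triangulation of the disjoint union of the circle S^1 and the 2-sphere S^2.)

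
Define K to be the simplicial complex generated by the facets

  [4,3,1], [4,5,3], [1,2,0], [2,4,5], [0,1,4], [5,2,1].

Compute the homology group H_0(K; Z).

Take the total order 0 < 1 < 2 < 3 < 4 < 5 on the vertex set. Then K (dimension 2) consists of the simplices:

  0-simplices (6): [0], [1], [2], [3], [4], [5]
  1-simplices (12): [0,1], [0,2], [0,4], [1,2], [1,3], [1,4], [1,5], [2,4], [2,5], [3,4], [3,5], [4,5]
  2-simplices (6): [0,1,2], [0,1,4], [1,2,5], [1,3,4], [2,4,5], [3,4,5]

giving chain groups C_0 ≅ Z^6, C_1 ≅ Z^12, C_2 ≅ Z^6.

∂_1: C_1 → C_0 maps an edge to its endpoints' difference, ∂[p,q] = q − p. For instance
  ∂[0,1] = [1] − [0].
This gives a 6×12 integer matrix of rank 5; reducing to Smith normal form yields diagonal entries (1,1,1,1,1).

The boundary map ∂_2: C_2 → C_1 sends each 2-simplex [p,q,r] to [q,r] − [p,r] + [p,q]. For instance
  ∂[1,2,5] = [2,5] − [1,5] + [1,2],
  ∂[0,1,4] = [1,4] − [0,4] + [0,1].
The resulting 12×6 matrix has rank 6, and its Smith normal form has invariant factors (1,1,1,1,1,1).

From H_k ≅ ker(∂_k) / im(∂_{k+1}) we obtain:

  H_0: rank C_0 − rank ∂_1 = 6 − 5 = 1, and the invariant factors of ∂_1 are all 1, so H_0 ≅ Z.

(K is a triangulation of the cylinder S^1 x I.)

H_0 ≅ Z.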